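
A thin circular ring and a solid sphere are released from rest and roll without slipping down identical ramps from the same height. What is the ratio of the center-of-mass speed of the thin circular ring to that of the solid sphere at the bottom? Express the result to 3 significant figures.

v_ratio ≈ 0.837

Each satisfies Mgh = ½(1+k)Mv² with k = I/(MR²), so v ∝ 1/√(1+k).
For the thin circular ring k = 1; for the solid sphere k = 0.4.
v₁/v₂ = √((1+k₂)/(1+k₁)) = √(1.4/2) ≈ 0.837.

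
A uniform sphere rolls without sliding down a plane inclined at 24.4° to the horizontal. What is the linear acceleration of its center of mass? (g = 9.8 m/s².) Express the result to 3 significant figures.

a ≈ 2.89 m/s²

For this body I = (2/5)MR², i.e. k = I/(MR²) = 0.4.
Newton's second law down the slope: Mg sinθ − f = Ma. The torque equation fR = Iα (with α = a/R) gives f = kMa.
Eliminating f: Mg sinθ = (1+k)Ma, so a = g sinθ/(1+k) = 9.8 × sin24.4° / 1.4 ≈ 2.89 m/s².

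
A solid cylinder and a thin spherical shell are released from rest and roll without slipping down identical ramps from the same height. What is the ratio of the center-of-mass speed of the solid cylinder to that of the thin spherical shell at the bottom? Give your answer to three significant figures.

Each satisfies Mgh = ½(1+k)Mv² with k = I/(MR²), so v ∝ 1/√(1+k).
For the solid cylinder k = 0.5; for the thin spherical shell k = 2/3.
v₁/v₂ = √((1+k₂)/(1+k₁)) = √(1.667/1.5) ≈ 1.05.

v_ratio ≈ 1.05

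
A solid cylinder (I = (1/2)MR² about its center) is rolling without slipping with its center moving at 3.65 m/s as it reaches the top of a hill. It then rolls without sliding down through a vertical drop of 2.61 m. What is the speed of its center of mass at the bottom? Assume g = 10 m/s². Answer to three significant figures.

v ≈ 6.94 m/s

The moment of inertia is (1/2)MR², giving k ≡ I/(MR²) = 0.5.
Since it rolls without slipping, ω = v/R and KE = ½Mv² + ½Iω² = ½(1+k)Mv² = (3/4)Mv².
Conserving energy between top and bottom: (3/4)Mv² = (3/4)Mv₀² + Mgh, hence v² = v₀² + 2gh/(1+k).
v = √(3.65² + 2×10×2.61/1.5) = √48.12 ≈ 6.94 m/s.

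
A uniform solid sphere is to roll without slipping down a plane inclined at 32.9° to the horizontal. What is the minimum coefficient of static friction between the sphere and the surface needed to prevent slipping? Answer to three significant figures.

With I = (2/5)MR², the ratio k = I/(MR²) is 0.4.
Newton's second law down the slope: Mg sinθ − f = Ma. The torque equation fR = Iα (with α = a/R) gives f = kMa.
These give a = g sinθ/(1+k) and the required friction f = kMg sinθ/(1+k).
With N = Mg cosθ, the no-slip condition f ≤ μN gives μ_min = f/N = k tanθ/(1+k).
μ_min = 0.4 × tan32.9° / 1.4 ≈ 0.185.

μ_min ≈ 0.185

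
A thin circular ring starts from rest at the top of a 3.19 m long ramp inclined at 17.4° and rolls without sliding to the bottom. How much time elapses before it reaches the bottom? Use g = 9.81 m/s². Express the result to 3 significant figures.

t ≈ 2.09 s

With I = MR², the ratio k = I/(MR²) is 1.
Along the incline Mg sinθ − f = Ma, and torque about the center fR = Iα = kMR²(a/R) gives f = kMa.
Hence a = g sinθ/(1+k) = 9.81×sin17.4°/2 = 1.467 m/s².
Starting from rest, L = ½at², so t = √(2L/a) = √(2×3.19/1.467) ≈ 2.09 s.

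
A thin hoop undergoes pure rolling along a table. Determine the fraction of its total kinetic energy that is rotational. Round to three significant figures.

With I = MR², the ratio k = I/(MR²) is 1.
With ω = v/R, KE_trans = ½Mv² and KE_rot = ½Iω² = ½kMv², so KE_total = ½(1+k)Mv².
The rotational fraction is therefore k/(1+k) = 1/2 ≈ 0.500.

fraction ≈ 0.500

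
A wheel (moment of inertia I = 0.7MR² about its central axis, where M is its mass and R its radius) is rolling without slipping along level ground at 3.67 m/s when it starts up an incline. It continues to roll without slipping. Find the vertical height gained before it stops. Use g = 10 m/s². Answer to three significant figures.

h ≈ 1.14 m

Here I = 0.7MR², so the shape factor k = I/(MR²) = 0.7.
Rolling without slipping gives ω = v/R, so the total kinetic energy is ½Mv² + ½Iω² = ½(1+k)Mv² = (17/20)Mv².
All of this converts to potential energy at the highest point: (17/20)Mv₀² = Mgh.
Thus h = (1+k)v₀²/(2g) = 1.7 × 3.67² / (2 × 10) ≈ 1.14 m.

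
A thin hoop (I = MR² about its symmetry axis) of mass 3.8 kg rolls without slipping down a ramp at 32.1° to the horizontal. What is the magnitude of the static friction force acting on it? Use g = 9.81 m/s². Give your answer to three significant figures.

For this body I = MR², i.e. k = I/(MR²) = 1.
Newton's second law down the slope: Mg sinθ − f = Ma. The torque equation fR = Iα (with α = a/R) gives f = kMa.
Combining, a = g sinθ/(1+k) and f = kMa = kMg sinθ/(1+k).
f = 1 × 3.8 × 9.81 × sin32.1° / 2 ≈ 9.90 N.

f ≈ 9.90 N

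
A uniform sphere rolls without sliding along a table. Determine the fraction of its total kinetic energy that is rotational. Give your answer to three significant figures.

fraction ≈ 0.286

Here I = (2/5)MR², so the shape factor k = I/(MR²) = 0.4.
Since ω = v/R, the translational part is ½Mv² and the rotational part is ½I(v/R)² = ½kMv²; the total is ½(1+k)Mv².
The rotational fraction is therefore k/(1+k) = 0.4/1.4 ≈ 0.286.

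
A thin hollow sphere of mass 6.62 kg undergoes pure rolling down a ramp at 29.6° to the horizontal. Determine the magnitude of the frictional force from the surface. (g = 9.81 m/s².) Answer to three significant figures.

Here I = (2/3)MR², so the shape factor k = I/(MR²) = 2/3.
Translational: Mg sinθ − f = Ma. Rotational about the CM: fR = Iα = kMRa, so f = kMa.
Combining, a = g sinθ/(1+k) and f = kMa = kMg sinθ/(1+k).
f = (2/3) × 6.62 × 9.81 × sin29.6° / 1.667 ≈ 12.8 N.

f ≈ 12.8 N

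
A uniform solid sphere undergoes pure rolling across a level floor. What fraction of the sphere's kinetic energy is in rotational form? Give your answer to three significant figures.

Here I = (2/5)MR², so the shape factor k = I/(MR²) = 0.4.
With ω = v/R, KE_trans = ½Mv² and KE_rot = ½Iω² = ½kMv², so KE_total = ½(1+k)Mv².
The rotational fraction is therefore k/(1+k) = 0.4/1.4 ≈ 0.286.

fraction ≈ 0.286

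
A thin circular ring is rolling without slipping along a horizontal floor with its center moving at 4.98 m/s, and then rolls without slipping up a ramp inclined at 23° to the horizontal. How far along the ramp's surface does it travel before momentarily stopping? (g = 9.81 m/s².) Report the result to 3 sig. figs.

d ≈ 6.47 m

The moment of inertia is MR², giving k ≡ I/(MR²) = 1.
Rolling without slipping gives ω = v/R, so the total kinetic energy is ½Mv² + ½Iω² = ½(1+k)Mv² = Mv².
Setting this equal to Mgh gives the vertical rise h = (1+k)v₀²/(2g) = 2×4.98²/(2×9.81) = 2.528 m.
The distance along the slope is d = h/sinθ = 2.528/sin23° ≈ 6.47 m.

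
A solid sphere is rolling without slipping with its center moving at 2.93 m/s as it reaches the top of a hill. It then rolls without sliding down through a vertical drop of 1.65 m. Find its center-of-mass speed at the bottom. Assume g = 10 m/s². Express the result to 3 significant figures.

Here I = (2/5)MR², so the shape factor k = I/(MR²) = 0.4.
Since it rolls without slipping, ω = v/R and KE = ½Mv² + ½Iω² = ½(1+k)Mv² = (7/10)Mv².
Conserving energy between top and bottom: (7/10)Mv² = (7/10)Mv₀² + Mgh, hence v² = v₀² + 2gh/(1+k).
v = √(2.93² + 2×10×1.65/1.4) = √32.16 ≈ 5.67 m/s.

v ≈ 5.67 m/s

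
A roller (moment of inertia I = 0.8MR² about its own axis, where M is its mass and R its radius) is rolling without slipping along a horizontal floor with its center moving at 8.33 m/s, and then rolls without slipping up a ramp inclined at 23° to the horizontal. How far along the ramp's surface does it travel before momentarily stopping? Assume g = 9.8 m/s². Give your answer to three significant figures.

d ≈ 16.3 m

For this body I = 0.8MR², i.e. k = I/(MR²) = 0.8.
Since it rolls without slipping, ω = v/R and KE = ½Mv² + ½Iω² = ½(1+k)Mv² = (9/10)Mv².
Setting this equal to Mgh gives the vertical rise h = (1+k)v₀²/(2g) = 1.8×8.33²/(2×9.8) = 6.372 m.
The distance along the slope is d = h/sinθ = 6.372/sin23° ≈ 16.3 m.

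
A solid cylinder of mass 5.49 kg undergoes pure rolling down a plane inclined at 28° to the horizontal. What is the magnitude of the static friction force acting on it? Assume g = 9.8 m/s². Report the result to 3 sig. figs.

f ≈ 8.42 N

For this body I = (1/2)MR², i.e. k = I/(MR²) = 0.5.
Along the incline Mg sinθ − f = Ma, and torque about the center fR = Iα = kMR²(a/R) gives f = kMa.
Combining, a = g sinθ/(1+k) and f = kMa = kMg sinθ/(1+k).
f = 0.5 × 5.49 × 9.8 × sin28° / 1.5 ≈ 8.42 N.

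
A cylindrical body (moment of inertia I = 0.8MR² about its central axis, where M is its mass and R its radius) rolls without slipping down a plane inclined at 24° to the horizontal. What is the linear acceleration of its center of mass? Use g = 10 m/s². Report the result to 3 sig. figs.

a ≈ 2.26 m/s²

For this body I = 0.8MR², i.e. k = I/(MR²) = 0.8.
Along the incline Mg sinθ − f = Ma, and torque about the center fR = Iα = kMR²(a/R) gives f = kMa.
Eliminating f: Mg sinθ = (1+k)Ma, so a = g sinθ/(1+k) = 10 × sin24° / 1.8 ≈ 2.26 m/s².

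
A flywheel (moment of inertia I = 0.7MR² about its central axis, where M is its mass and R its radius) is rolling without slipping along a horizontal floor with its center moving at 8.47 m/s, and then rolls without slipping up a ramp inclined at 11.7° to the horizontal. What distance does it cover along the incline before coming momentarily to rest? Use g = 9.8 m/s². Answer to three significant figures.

d ≈ 30.7 m

The moment of inertia is 0.7MR², giving k ≡ I/(MR²) = 0.7.
Rolling without slipping gives ω = v/R, so the total kinetic energy is ½Mv² + ½Iω² = ½(1+k)Mv² = (17/20)Mv².
Setting this equal to Mgh gives the vertical rise h = (1+k)v₀²/(2g) = 1.7×8.47²/(2×9.8) = 6.222 m.
Along the incline, d = h/sinθ = 6.222/sin11.7° ≈ 30.7 m.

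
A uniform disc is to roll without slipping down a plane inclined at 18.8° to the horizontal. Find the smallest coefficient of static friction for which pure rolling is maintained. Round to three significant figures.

Here I = (1/2)MR², so the shape factor k = I/(MR²) = 0.5.
Translational: Mg sinθ − f = Ma. Rotational about the CM: fR = Iα = kMRa, so f = kMa.
These give a = g sinθ/(1+k) and the required friction f = kMg sinθ/(1+k).
The normal force is N = Mg cosθ, so μ_min = f/N = k tanθ/(1+k).
μ_min = 0.5 × tan18.8° / 1.5 ≈ 0.113.

μ_min ≈ 0.113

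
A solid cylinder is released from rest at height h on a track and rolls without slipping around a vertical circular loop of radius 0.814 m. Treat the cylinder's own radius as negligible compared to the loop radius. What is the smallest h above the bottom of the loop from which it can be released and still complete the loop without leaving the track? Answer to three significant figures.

h_min ≈ 2.24 m

For this body I = (1/2)MR², i.e. k = I/(MR²) = 0.5.
At the top of the loop, the minimum-contact condition is Mg = Mv_top²/r, so v_top² = gr.
With ω = v/R, the kinetic energy at speed v is ½(1+k)Mv² = (3/4)Mv².
Energy conservation from release (height h) to the top (height 2r): Mgh = Mg(2r) + (3/4)M·gr.
Thus h_min = 2r + (1+k)r/2 = r(2 + 1.5/2) = 0.814 × 2.75 ≈ 2.24 m.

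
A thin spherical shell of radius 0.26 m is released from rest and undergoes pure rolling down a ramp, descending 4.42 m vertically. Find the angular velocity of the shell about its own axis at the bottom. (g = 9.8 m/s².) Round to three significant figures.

Here I = (2/3)MR², so the shape factor k = I/(MR²) = 2/3.
Rolling without slipping gives ω = v/R, so the total kinetic energy is ½Mv² + ½Iω² = ½(1+k)Mv² = (5/6)Mv².
Energy conservation Mgh = ½(1+k)Mv² gives v = √(2gh/(1+k)) = √(2 × 9.8 × 4.42 / 1.667) = 7.21 m/s.
The angular speed follows from ω = v/R = 7.21/0.26 ≈ 27.7 rad/s.

ω ≈ 27.7 rad/s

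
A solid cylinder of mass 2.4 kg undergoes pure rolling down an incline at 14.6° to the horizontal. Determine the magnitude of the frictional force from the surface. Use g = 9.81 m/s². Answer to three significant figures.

Here I = (1/2)MR², so the shape factor k = I/(MR²) = 0.5.
Translational: Mg sinθ − f = Ma. Rotational about the CM: fR = Iα = kMRa, so f = kMa.
Combining, a = g sinθ/(1+k) and f = kMa = kMg sinθ/(1+k).
f = 0.5 × 2.4 × 9.81 × sin14.6° / 1.5 ≈ 1.98 N.

f ≈ 1.98 N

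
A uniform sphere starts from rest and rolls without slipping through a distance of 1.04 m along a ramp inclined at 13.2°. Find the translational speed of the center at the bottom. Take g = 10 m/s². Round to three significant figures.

Here I = (2/5)MR², so the shape factor k = I/(MR²) = 0.4.
Since it rolls without slipping, ω = v/R and KE = ½Mv² + ½Iω² = ½(1+k)Mv² = (7/10)Mv².
The vertical drop is h = L sinθ = 1.04 × sin13.2° = 0.2375 m.
Energy conservation: Mgh = (7/10)Mv², so v = √(2gh/(1+k)) = √(2 × 10 × 0.2375 / 1.4) ≈ 1.84 m/s.

v ≈ 1.84 m/s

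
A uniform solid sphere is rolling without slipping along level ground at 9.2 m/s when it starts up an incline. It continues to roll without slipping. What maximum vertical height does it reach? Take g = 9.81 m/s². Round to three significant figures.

h ≈ 6.04 m

Here I = (2/5)MR², so the shape factor k = I/(MR²) = 0.4.
The rolling condition ω = v/R makes the rotational term ½I(v/R)² = ½kMv², so KE_total = ½(1+k)Mv² = (7/10)Mv².
At the top the kinetic energy is zero, so (7/10)Mv₀² = Mgh.
Thus h = (1+k)v₀²/(2g) = 1.4 × 9.2² / (2 × 9.81) ≈ 6.04 m.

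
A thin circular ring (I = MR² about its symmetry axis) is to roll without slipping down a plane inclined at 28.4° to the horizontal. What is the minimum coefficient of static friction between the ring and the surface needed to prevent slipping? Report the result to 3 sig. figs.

μ_min ≈ 0.270

The moment of inertia is MR², giving k ≡ I/(MR²) = 1.
Newton's second law down the slope: Mg sinθ − f = Ma. The torque equation fR = Iα (with α = a/R) gives f = kMa.
These give a = g sinθ/(1+k) and the required friction f = kMg sinθ/(1+k).
The normal force is N = Mg cosθ, so μ_min = f/N = k tanθ/(1+k).
μ_min = 1 × tan28.4° / 2 ≈ 0.270.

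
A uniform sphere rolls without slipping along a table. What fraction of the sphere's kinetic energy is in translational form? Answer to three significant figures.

fraction ≈ 0.714

The moment of inertia is (2/5)MR², giving k ≡ I/(MR²) = 0.4.
Since ω = v/R, the translational part is ½Mv² and the rotational part is ½I(v/R)² = ½kMv²; the total is ½(1+k)Mv².
The translational fraction is therefore 1/(1+k) = 1/1.4 ≈ 0.714.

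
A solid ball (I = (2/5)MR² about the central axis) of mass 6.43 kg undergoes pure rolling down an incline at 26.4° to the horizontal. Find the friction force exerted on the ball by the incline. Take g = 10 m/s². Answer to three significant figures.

The moment of inertia is (2/5)MR², giving k ≡ I/(MR²) = 0.4.
Along the incline Mg sinθ − f = Ma, and torque about the center fR = Iα = kMR²(a/R) gives f = kMa.
Combining, a = g sinθ/(1+k) and f = kMa = kMg sinθ/(1+k).
f = 0.4 × 6.43 × 10 × sin26.4° / 1.4 ≈ 8.17 N.

f ≈ 8.17 N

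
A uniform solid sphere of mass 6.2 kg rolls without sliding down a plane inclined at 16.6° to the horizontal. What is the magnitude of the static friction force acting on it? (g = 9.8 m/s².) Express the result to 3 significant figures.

The moment of inertia is (2/5)MR², giving k ≡ I/(MR²) = 0.4.
Along the incline Mg sinθ − f = Ma, and torque about the center fR = Iα = kMR²(a/R) gives f = kMa.
Combining, a = g sinθ/(1+k) and f = kMa = kMg sinθ/(1+k).
f = 0.4 × 6.2 × 9.8 × sin16.6° / 1.4 ≈ 4.96 N.

f ≈ 4.96 N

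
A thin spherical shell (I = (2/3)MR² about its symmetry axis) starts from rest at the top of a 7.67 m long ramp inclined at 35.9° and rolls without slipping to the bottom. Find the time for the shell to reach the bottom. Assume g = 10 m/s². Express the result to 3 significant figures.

t ≈ 2.09 s

For this body I = (2/3)MR², i.e. k = I/(MR²) = 2/3.
Along the incline Mg sinθ − f = Ma, and torque about the center fR = Iα = kMR²(a/R) gives f = kMa.
Hence a = g sinθ/(1+k) = 10×sin35.9°/1.667 = 3.518 m/s².
With constant a from rest, t = √(2L/a) = √(2·7.67/3.518) ≈ 2.09 s.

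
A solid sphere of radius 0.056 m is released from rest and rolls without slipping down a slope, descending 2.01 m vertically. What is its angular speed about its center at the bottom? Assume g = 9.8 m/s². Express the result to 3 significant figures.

Here I = (2/5)MR², so the shape factor k = I/(MR²) = 0.4.
Since it rolls without slipping, ω = v/R and KE = ½Mv² + ½Iω² = ½(1+k)Mv² = (7/10)Mv².
Energy conservation Mgh = ½(1+k)Mv² gives v = √(2gh/(1+k)) = √(2 × 9.8 × 2.01 / 1.4) = 5.305 m/s.
The angular speed follows from ω = v/R = 5.305/0.056 ≈ 94.7 rad/s.

ω ≈ 94.7 rad/s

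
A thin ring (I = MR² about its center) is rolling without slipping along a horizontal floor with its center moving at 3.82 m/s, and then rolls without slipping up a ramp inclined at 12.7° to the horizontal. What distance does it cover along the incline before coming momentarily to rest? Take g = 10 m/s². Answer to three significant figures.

d ≈ 6.64 m

With I = MR², the ratio k = I/(MR²) is 1.
Rolling without slipping gives ω = v/R, so the total kinetic energy is ½Mv² + ½Iω² = ½(1+k)Mv² = Mv².
Setting this equal to Mgh gives the vertical rise h = (1+k)v₀²/(2g) = 2×3.82²/(2×10) = 1.459 m.
Along the incline, d = h/sinθ = 1.459/sin12.7° ≈ 6.64 m.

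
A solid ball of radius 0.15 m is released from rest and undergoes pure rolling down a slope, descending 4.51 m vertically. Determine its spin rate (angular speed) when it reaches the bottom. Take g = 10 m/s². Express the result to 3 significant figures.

With I = (2/5)MR², the ratio k = I/(MR²) is 0.4.
Pure rolling means v = ωR; then KE = ½Mv² + ½I(v/R)² = ½(1+k)Mv² = (7/10)Mv².
Energy conservation Mgh = ½(1+k)Mv² gives v = √(2gh/(1+k)) = √(2 × 10 × 4.51 / 1.4) = 8.027 m/s.
Then ω = v/R = 8.027 / 0.15 ≈ 53.5 rad/s.

ω ≈ 53.5 rad/s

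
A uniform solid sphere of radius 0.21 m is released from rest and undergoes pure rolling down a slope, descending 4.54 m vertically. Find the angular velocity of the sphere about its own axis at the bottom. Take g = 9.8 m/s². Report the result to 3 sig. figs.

ω ≈ 38.0 rad/s

For this body I = (2/5)MR², i.e. k = I/(MR²) = 0.4.
Rolling without slipping gives ω = v/R, so the total kinetic energy is ½Mv² + ½Iω² = ½(1+k)Mv² = (7/10)Mv².
Energy conservation Mgh = ½(1+k)Mv² gives v = √(2gh/(1+k)) = √(2 × 9.8 × 4.54 / 1.4) = 7.972 m/s.
The angular speed follows from ω = v/R = 7.972/0.21 ≈ 38.0 rad/s.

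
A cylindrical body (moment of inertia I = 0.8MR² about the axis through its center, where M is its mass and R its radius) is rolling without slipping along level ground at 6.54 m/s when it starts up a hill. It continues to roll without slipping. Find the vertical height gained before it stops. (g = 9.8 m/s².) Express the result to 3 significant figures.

For this body I = 0.8MR², i.e. k = I/(MR²) = 0.8.
Rolling without slipping gives ω = v/R, so the total kinetic energy is ½Mv² + ½Iω² = ½(1+k)Mv² = (9/10)Mv².
All of this converts to potential energy at the highest point: (9/10)Mv₀² = Mgh.
Thus h = (1+k)v₀²/(2g) = 1.8 × 6.54² / (2 × 9.8) ≈ 3.93 m.

h ≈ 3.93 m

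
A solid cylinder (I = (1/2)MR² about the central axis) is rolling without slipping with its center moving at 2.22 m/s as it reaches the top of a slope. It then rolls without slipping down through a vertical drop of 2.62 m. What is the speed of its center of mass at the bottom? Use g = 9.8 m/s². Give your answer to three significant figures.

v ≈ 6.26 m/s

With I = (1/2)MR², the ratio k = I/(MR²) is 0.5.
Since it rolls without slipping, ω = v/R and KE = ½Mv² + ½Iω² = ½(1+k)Mv² = (3/4)Mv².
Conserving energy between top and bottom: (3/4)Mv² = (3/4)Mv₀² + Mgh, hence v² = v₀² + 2gh/(1+k).
v = √(2.22² + 2×9.8×2.62/1.5) = √39.16 ≈ 6.26 m/s.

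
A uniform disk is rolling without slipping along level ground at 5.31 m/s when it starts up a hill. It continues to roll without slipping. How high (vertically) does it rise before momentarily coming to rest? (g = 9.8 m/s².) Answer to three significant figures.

For this body I = (1/2)MR², i.e. k = I/(MR²) = 0.5.
The rolling condition ω = v/R makes the rotational term ½I(v/R)² = ½kMv², so KE_total = ½(1+k)Mv² = (3/4)Mv².
At the top the kinetic energy is zero, so (3/4)Mv₀² = Mgh.
Thus h = (1+k)v₀²/(2g) = 1.5 × 5.31² / (2 × 9.8) ≈ 2.16 m.

h ≈ 2.16 m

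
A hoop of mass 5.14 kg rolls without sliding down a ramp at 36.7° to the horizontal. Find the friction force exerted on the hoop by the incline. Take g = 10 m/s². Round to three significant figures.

Here I = MR², so the shape factor k = I/(MR²) = 1.
Along the incline Mg sinθ − f = Ma, and torque about the center fR = Iα = kMR²(a/R) gives f = kMa.
Combining, a = g sinθ/(1+k) and f = kMa = kMg sinθ/(1+k).
f = 1 × 5.14 × 10 × sin36.7° / 2 ≈ 15.4 N.

f ≈ 15.4 N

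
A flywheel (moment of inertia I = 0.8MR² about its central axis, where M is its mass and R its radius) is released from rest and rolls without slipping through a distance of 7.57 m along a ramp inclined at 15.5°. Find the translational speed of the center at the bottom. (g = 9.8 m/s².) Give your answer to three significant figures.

v ≈ 4.69 m/s

Here I = 0.8MR², so the shape factor k = I/(MR²) = 0.8.
Pure rolling means v = ωR; then KE = ½Mv² + ½I(v/R)² = ½(1+k)Mv² = (9/10)Mv².
The vertical drop is h = L sinθ = 7.57 × sin15.5° = 2.023 m.
Energy conservation: Mgh = (9/10)Mv², so v = √(2gh/(1+k)) = √(2 × 9.8 × 2.023 / 1.8) ≈ 4.69 m/s.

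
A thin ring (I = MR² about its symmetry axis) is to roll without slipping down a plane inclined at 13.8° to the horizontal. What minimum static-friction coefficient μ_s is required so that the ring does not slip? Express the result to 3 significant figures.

The moment of inertia is MR², giving k ≡ I/(MR²) = 1.
Translational: Mg sinθ − f = Ma. Rotational about the CM: fR = Iα = kMRa, so f = kMa.
These give a = g sinθ/(1+k) and the required friction f = kMg sinθ/(1+k).
The normal force is N = Mg cosθ, so μ_min = f/N = k tanθ/(1+k).
μ_min = 1 × tan13.8° / 2 ≈ 0.123.

μ_min ≈ 0.123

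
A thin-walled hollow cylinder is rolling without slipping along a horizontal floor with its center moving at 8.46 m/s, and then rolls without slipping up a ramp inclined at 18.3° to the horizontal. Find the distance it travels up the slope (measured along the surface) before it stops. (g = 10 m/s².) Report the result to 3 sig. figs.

With I = MR², the ratio k = I/(MR²) is 1.
The rolling condition ω = v/R makes the rotational term ½I(v/R)² = ½kMv², so KE_total = ½(1+k)Mv² = Mv².
Setting this equal to Mgh gives the vertical rise h = (1+k)v₀²/(2g) = 2×8.46²/(2×10) = 7.157 m.
Along the incline, d = h/sinθ = 7.157/sin18.3° ≈ 22.8 m.

d ≈ 22.8 m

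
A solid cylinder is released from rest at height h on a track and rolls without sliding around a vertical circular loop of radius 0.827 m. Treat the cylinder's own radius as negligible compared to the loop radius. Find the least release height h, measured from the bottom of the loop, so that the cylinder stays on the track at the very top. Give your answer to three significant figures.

The moment of inertia is (1/2)MR², giving k ≡ I/(MR²) = 0.5.
At the top of the loop, the minimum-contact condition is Mg = Mv_top²/r, so v_top² = gr.
With ω = v/R, the kinetic energy at speed v is ½(1+k)Mv² = (3/4)Mv².
Energy conservation from release (height h) to the top (height 2r): Mgh = Mg(2r) + (3/4)M·gr.
Thus h_min = 2r + (1+k)r/2 = r(2 + 1.5/2) = 0.827 × 2.75 ≈ 2.27 m.

h_min ≈ 2.27 m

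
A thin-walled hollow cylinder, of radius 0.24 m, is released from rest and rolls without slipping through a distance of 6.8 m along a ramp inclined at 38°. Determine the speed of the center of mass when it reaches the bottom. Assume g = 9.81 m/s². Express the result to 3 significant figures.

v ≈ 6.41 m/s

With I = MR², the ratio k = I/(MR²) is 1.
Rolling without slipping gives ω = v/R, so the total kinetic energy is ½Mv² + ½Iω² = ½(1+k)Mv² = Mv².
The vertical drop is h = L sinθ = 6.8 × sin38° = 4.186 m.
Energy conservation: Mgh = Mv², so v = √(2gh/(1+k)) = √(2 × 9.81 × 4.186 / 2) ≈ 6.41 m/s.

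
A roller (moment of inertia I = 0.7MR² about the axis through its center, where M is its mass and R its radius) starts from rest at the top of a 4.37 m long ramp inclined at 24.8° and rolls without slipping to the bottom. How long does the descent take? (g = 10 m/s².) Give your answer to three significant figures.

The moment of inertia is 0.7MR², giving k ≡ I/(MR²) = 0.7.
Along the incline Mg sinθ − f = Ma, and torque about the center fR = Iα = kMR²(a/R) gives f = kMa.
Hence a = g sinθ/(1+k) = 10×sin24.8°/1.7 = 2.467 m/s².
Starting from rest, L = ½at², so t = √(2L/a) = √(2×4.37/2.467) ≈ 1.88 s.

t ≈ 1.88 s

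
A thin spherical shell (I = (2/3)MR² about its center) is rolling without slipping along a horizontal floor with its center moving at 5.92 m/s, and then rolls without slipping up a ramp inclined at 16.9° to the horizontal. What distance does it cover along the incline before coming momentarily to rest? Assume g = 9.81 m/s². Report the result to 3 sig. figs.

d ≈ 10.2 m

The moment of inertia is (2/3)MR², giving k ≡ I/(MR²) = 2/3.
Pure rolling means v = ωR; then KE = ½Mv² + ½I(v/R)² = ½(1+k)Mv² = (5/6)Mv².
Setting this equal to Mgh gives the vertical rise h = (1+k)v₀²/(2g) = 1.667×5.92²/(2×9.81) = 2.977 m.
Along the incline, d = h/sinθ = 2.977/sin16.9° ≈ 10.2 m.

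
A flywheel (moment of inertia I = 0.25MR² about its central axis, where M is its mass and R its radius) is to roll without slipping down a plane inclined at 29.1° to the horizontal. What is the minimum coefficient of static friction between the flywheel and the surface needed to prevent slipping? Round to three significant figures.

With I = 0.25MR², the ratio k = I/(MR²) is 0.25.
Translational: Mg sinθ − f = Ma. Rotational about the CM: fR = Iα = kMRa, so f = kMa.
These give a = g sinθ/(1+k) and the required friction f = kMg sinθ/(1+k).
With N = Mg cosθ, the no-slip condition f ≤ μN gives μ_min = f/N = k tanθ/(1+k).
μ_min = 0.25 × tan29.1° / 1.25 ≈ 0.111.

μ_min ≈ 0.111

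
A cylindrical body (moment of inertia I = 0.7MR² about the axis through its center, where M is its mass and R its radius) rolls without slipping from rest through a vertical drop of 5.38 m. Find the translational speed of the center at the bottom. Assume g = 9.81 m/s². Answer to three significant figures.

The moment of inertia is 0.7MR², giving k ≡ I/(MR²) = 0.7.
Pure rolling means v = ωR; then KE = ½Mv² + ½I(v/R)² = ½(1+k)Mv² = (17/20)Mv².
Energy conservation: Mgh = (17/20)Mv², so v = √(2gh/(1+k)) = √(2 × 9.81 × 5.38 / 1.7) ≈ 7.88 m/s.

v ≈ 7.88 m/s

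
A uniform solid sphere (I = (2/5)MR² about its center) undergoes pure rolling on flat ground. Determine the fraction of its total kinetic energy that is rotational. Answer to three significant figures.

The moment of inertia is (2/5)MR², giving k ≡ I/(MR²) = 0.4.
Since ω = v/R, the translational part is ½Mv² and the rotational part is ½I(v/R)² = ½kMv²; the total is ½(1+k)Mv².
The rotational fraction is therefore k/(1+k) = 0.4/1.4 ≈ 0.286.

fraction ≈ 0.286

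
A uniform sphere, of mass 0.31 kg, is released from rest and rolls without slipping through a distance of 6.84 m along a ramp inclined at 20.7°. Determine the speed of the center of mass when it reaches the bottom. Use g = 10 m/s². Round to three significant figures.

Here I = (2/5)MR², so the shape factor k = I/(MR²) = 0.4.
The rolling condition ω = v/R makes the rotational term ½I(v/R)² = ½kMv², so KE_total = ½(1+k)Mv² = (7/10)Mv².
The vertical drop is h = L sinθ = 6.84 × sin20.7° = 2.418 m.
Setting Mgh = (7/10)Mv² gives v = √(2gh/(1+k)) = √(2·10·2.418/1.4) ≈ 5.88 m/s.

v ≈ 5.88 m/s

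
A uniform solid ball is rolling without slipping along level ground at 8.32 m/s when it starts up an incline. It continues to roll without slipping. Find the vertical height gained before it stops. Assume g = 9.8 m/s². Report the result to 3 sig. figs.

The moment of inertia is (2/5)MR², giving k ≡ I/(MR²) = 0.4.
The rolling condition ω = v/R makes the rotational term ½I(v/R)² = ½kMv², so KE_total = ½(1+k)Mv² = (7/10)Mv².
At the top the kinetic energy is zero, so (7/10)Mv₀² = Mgh.
Thus h = (1+k)v₀²/(2g) = 1.4 × 8.32² / (2 × 9.8) ≈ 4.94 m.

h ≈ 4.94 m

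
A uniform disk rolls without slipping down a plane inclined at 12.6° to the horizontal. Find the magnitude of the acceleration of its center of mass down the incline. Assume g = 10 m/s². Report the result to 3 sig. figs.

a ≈ 1.45 m/s²

The moment of inertia is (1/2)MR², giving k ≡ I/(MR²) = 0.5.
Translational: Mg sinθ − f = Ma. Rotational about the CM: fR = Iα = kMRa, so f = kMa.
Eliminating f: Mg sinθ = (1+k)Ma, so a = g sinθ/(1+k) = 10 × sin12.6° / 1.5 ≈ 1.45 m/s².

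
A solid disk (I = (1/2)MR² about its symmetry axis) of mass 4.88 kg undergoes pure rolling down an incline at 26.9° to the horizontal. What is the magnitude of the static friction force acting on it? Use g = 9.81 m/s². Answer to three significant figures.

f ≈ 7.22 N

With I = (1/2)MR², the ratio k = I/(MR²) is 0.5.
Along the incline Mg sinθ − f = Ma, and torque about the center fR = Iα = kMR²(a/R) gives f = kMa.
Combining, a = g sinθ/(1+k) and f = kMa = kMg sinθ/(1+k).
f = 0.5 × 4.88 × 9.81 × sin26.9° / 1.5 ≈ 7.22 N.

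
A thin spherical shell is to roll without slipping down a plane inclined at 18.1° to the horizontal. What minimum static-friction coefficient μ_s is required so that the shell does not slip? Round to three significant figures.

With I = (2/3)MR², the ratio k = I/(MR²) is 2/3.
Translational: Mg sinθ − f = Ma. Rotational about the CM: fR = Iα = kMRa, so f = kMa.
These give a = g sinθ/(1+k) and the required friction f = kMg sinθ/(1+k).
The normal force is N = Mg cosθ, so μ_min = f/N = k tanθ/(1+k).
μ_min = (2/3) × tan18.1° / 1.667 ≈ 0.131.

μ_min ≈ 0.131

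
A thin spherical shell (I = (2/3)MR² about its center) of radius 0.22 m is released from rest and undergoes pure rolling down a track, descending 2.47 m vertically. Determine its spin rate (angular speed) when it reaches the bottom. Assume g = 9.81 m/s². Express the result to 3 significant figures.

With I = (2/3)MR², the ratio k = I/(MR²) is 2/3.
Since it rolls without slipping, ω = v/R and KE = ½Mv² + ½Iω² = ½(1+k)Mv² = (5/6)Mv².
Energy conservation Mgh = ½(1+k)Mv² gives v = √(2gh/(1+k)) = √(2 × 9.81 × 2.47 / 1.667) = 5.392 m/s.
The angular speed follows from ω = v/R = 5.392/0.22 ≈ 24.5 rad/s.

ω ≈ 24.5 rad/s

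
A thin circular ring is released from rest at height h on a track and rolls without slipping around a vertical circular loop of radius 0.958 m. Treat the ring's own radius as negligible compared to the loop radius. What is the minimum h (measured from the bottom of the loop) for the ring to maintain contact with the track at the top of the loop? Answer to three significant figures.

Here I = MR², so the shape factor k = I/(MR²) = 1.
At the top, contact is just lost when gravity alone supplies the centripetal force: Mg = Mv_top²/r, i.e. v_top² = gr.
With ω = v/R, the kinetic energy at speed v is ½(1+k)Mv² = Mv².
Energy conservation from release (height h) to the top (height 2r): Mgh = Mg(2r) + M·gr.
Thus h_min = 2r + (1+k)r/2 = r(2 + 2/2) = 0.958 × 3 ≈ 2.87 m.

h_min ≈ 2.87 m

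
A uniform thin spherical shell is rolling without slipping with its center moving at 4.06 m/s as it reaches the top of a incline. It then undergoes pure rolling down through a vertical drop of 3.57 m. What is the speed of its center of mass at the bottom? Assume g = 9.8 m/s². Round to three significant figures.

Here I = (2/3)MR², so the shape factor k = I/(MR²) = 2/3.
The rolling condition ω = v/R makes the rotational term ½I(v/R)² = ½kMv², so KE_total = ½(1+k)Mv² = (5/6)Mv².
Energy conservation: (5/6)Mv₀² + Mgh = (5/6)Mv², so v² = v₀² + 2gh/(1+k).
v = √(4.06² + 2×9.8×3.57/1.667) = √58.47 ≈ 7.65 m/s.

v ≈ 7.65 m/s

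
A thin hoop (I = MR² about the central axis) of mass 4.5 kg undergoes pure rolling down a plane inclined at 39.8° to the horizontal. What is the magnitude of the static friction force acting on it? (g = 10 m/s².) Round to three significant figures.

Here I = MR², so the shape factor k = I/(MR²) = 1.
Translational: Mg sinθ − f = Ma. Rotational about the CM: fR = Iα = kMRa, so f = kMa.
Combining, a = g sinθ/(1+k) and f = kMa = kMg sinθ/(1+k).
f = 1 × 4.5 × 10 × sin39.8° / 2 ≈ 14.4 N.

f ≈ 14.4 N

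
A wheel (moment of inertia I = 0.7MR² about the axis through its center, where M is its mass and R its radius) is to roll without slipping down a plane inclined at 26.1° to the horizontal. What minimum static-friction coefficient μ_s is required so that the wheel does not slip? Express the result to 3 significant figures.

Here I = 0.7MR², so the shape factor k = I/(MR²) = 0.7.
Newton's second law down the slope: Mg sinθ − f = Ma. The torque equation fR = Iα (with α = a/R) gives f = kMa.
These give a = g sinθ/(1+k) and the required friction f = kMg sinθ/(1+k).
The normal force is N = Mg cosθ, so μ_min = f/N = k tanθ/(1+k).
μ_min = 0.7 × tan26.1° / 1.7 ≈ 0.202.

μ_min ≈ 0.202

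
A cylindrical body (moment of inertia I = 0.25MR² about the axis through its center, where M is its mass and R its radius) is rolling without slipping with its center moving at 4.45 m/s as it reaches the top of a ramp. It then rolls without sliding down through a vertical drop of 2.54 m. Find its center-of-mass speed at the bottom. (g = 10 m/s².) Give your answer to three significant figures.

v ≈ 7.77 m/s

For this body I = 0.25MR², i.e. k = I/(MR²) = 0.25.
Rolling without slipping gives ω = v/R, so the total kinetic energy is ½Mv² + ½Iω² = ½(1+k)Mv² = (5/8)Mv².
Energy conservation: (5/8)Mv₀² + Mgh = (5/8)Mv², so v² = v₀² + 2gh/(1+k).
v = √(4.45² + 2×10×2.54/1.25) = √60.44 ≈ 7.77 m/s.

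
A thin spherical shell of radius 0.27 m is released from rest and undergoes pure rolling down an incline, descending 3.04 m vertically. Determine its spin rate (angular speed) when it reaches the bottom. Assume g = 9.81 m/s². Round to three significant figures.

With I = (2/3)MR², the ratio k = I/(MR²) is 2/3.
The rolling condition ω = v/R makes the rotational term ½I(v/R)² = ½kMv², so KE_total = ½(1+k)Mv² = (5/6)Mv².
Energy conservation Mgh = ½(1+k)Mv² gives v = √(2gh/(1+k)) = √(2 × 9.81 × 3.04 / 1.667) = 5.982 m/s.
Then ω = v/R = 5.982 / 0.27 ≈ 22.2 rad/s.

ω ≈ 22.2 rad/s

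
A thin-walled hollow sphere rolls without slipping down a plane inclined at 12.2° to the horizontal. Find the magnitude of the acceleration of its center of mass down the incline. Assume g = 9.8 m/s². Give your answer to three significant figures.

Here I = (2/3)MR², so the shape factor k = I/(MR²) = 2/3.
Translational: Mg sinθ − f = Ma. Rotational about the CM: fR = Iα = kMRa, so f = kMa.
Eliminating f: Mg sinθ = (1+k)Ma, so a = g sinθ/(1+k) = 9.8 × sin12.2° / 1.667 ≈ 1.24 m/s².

a ≈ 1.24 m/s²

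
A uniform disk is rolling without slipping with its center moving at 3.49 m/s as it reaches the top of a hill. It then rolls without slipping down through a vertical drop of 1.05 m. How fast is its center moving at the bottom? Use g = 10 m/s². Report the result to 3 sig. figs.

The moment of inertia is (1/2)MR², giving k ≡ I/(MR²) = 0.5.
Rolling without slipping gives ω = v/R, so the total kinetic energy is ½Mv² + ½Iω² = ½(1+k)Mv² = (3/4)Mv².
Conserving energy between top and bottom: (3/4)Mv² = (3/4)Mv₀² + Mgh, hence v² = v₀² + 2gh/(1+k).
v = √(3.49² + 2×10×1.05/1.5) = √26.18 ≈ 5.12 m/s.

v ≈ 5.12 m/s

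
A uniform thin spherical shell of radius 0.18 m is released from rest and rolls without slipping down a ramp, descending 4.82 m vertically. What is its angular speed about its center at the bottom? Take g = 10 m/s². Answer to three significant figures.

For this body I = (2/3)MR², i.e. k = I/(MR²) = 2/3.
Rolling without slipping gives ω = v/R, so the total kinetic energy is ½Mv² + ½Iω² = ½(1+k)Mv² = (5/6)Mv².
Energy conservation Mgh = ½(1+k)Mv² gives v = √(2gh/(1+k)) = √(2 × 10 × 4.82 / 1.667) = 7.605 m/s.
The angular speed follows from ω = v/R = 7.605/0.18 ≈ 42.3 rad/s.

ω ≈ 42.3 rad/s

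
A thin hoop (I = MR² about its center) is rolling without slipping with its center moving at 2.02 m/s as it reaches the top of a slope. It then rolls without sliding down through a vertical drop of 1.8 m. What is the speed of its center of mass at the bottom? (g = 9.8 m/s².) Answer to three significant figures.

v ≈ 4.66 m/s

Here I = MR², so the shape factor k = I/(MR²) = 1.
Since it rolls without slipping, ω = v/R and KE = ½Mv² + ½Iω² = ½(1+k)Mv² = Mv².
Energy conservation: Mv₀² + Mgh = Mv², so v² = v₀² + 2gh/(1+k).
v = √(2.02² + 2×9.8×1.8/2) = √21.72 ≈ 4.66 m/s.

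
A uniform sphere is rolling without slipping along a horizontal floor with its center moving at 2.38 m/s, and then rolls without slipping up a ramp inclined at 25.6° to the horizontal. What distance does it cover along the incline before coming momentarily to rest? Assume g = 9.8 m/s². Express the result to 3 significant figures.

d ≈ 0.936 m

For this body I = (2/5)MR², i.e. k = I/(MR²) = 0.4.
Pure rolling means v = ωR; then KE = ½Mv² + ½I(v/R)² = ½(1+k)Mv² = (7/10)Mv².
Setting this equal to Mgh gives the vertical rise h = (1+k)v₀²/(2g) = 1.4×2.38²/(2×9.8) = 0.4046 m.
Along the incline, d = h/sinθ = 0.4046/sin25.6° ≈ 0.936 m.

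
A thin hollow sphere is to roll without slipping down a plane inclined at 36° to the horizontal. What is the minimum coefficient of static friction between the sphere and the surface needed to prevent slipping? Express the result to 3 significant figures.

μ_min ≈ 0.291

For this body I = (2/3)MR², i.e. k = I/(MR²) = 2/3.
Newton's second law down the slope: Mg sinθ − f = Ma. The torque equation fR = Iα (with α = a/R) gives f = kMa.
These give a = g sinθ/(1+k) and the required friction f = kMg sinθ/(1+k).
The normal force is N = Mg cosθ, so μ_min = f/N = k tanθ/(1+k).
μ_min = (2/3) × tan36° / 1.667 ≈ 0.291.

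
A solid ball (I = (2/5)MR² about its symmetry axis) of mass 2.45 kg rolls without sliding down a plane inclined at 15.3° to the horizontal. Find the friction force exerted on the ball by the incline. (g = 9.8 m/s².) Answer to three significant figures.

f ≈ 1.81 N

Here I = (2/5)MR², so the shape factor k = I/(MR²) = 0.4.
Along the incline Mg sinθ − f = Ma, and torque about the center fR = Iα = kMR²(a/R) gives f = kMa.
Combining, a = g sinθ/(1+k) and f = kMa = kMg sinθ/(1+k).
f = 0.4 × 2.45 × 9.8 × sin15.3° / 1.4 ≈ 1.81 N.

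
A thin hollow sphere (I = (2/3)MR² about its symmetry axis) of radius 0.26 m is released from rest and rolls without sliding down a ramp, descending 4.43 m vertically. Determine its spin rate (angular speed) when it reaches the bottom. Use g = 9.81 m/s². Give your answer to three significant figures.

ω ≈ 27.8 rad/s

With I = (2/3)MR², the ratio k = I/(MR²) is 2/3.
The rolling condition ω = v/R makes the rotational term ½I(v/R)² = ½kMv², so KE_total = ½(1+k)Mv² = (5/6)Mv².
Energy conservation Mgh = ½(1+k)Mv² gives v = √(2gh/(1+k)) = √(2 × 9.81 × 4.43 / 1.667) = 7.221 m/s.
The angular speed follows from ω = v/R = 7.221/0.26 ≈ 27.8 rad/s.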